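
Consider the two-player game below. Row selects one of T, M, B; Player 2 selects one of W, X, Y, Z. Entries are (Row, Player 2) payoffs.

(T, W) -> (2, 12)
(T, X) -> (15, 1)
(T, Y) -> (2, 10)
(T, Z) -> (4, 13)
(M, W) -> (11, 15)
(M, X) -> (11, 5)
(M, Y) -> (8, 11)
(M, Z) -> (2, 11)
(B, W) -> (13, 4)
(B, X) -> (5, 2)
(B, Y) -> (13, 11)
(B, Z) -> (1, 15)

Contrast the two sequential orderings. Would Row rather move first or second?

first

If Row leads: Player 2's best replies are T→Z, M→W, B→Z; Row's induced payoffs 4, 11, 1; outcome (M, W), payoffs (11, 15).
If Player 2 leads: Row's best replies are W→B, X→T, Y→B, Z→T; Player 2's induced payoffs 4, 1, 11, 13; outcome (T, Z), payoffs (4, 13).
Row gets 11 moving first and 4 moving second, so Row prefers to move first.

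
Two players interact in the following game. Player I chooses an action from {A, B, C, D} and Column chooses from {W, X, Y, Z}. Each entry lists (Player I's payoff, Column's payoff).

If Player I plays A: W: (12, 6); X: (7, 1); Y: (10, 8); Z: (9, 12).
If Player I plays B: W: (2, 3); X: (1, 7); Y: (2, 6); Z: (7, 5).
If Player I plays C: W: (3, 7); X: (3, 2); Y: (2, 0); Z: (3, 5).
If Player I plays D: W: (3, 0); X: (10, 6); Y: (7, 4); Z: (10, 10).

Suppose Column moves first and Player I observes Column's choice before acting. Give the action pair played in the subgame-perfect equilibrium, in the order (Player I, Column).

Backward induction with Column moving first.
- W: Player I compares 12, 2, 3, 3 and picks A; Column would get 6.
- X: Player I compares 7, 1, 3, 10 and picks D; Column would get 6.
- Y: Player I compares 10, 2, 2, 7 and picks A; Column would get 8.
- Z: Player I compares 9, 7, 3, 10 and picks D; Column would get 10.
Column's induced payoffs are 6, 6, 8, 10, so Column commits to Z. Subgame-perfect outcome: (D, Z) with payoffs (10, 10).

(D, Z)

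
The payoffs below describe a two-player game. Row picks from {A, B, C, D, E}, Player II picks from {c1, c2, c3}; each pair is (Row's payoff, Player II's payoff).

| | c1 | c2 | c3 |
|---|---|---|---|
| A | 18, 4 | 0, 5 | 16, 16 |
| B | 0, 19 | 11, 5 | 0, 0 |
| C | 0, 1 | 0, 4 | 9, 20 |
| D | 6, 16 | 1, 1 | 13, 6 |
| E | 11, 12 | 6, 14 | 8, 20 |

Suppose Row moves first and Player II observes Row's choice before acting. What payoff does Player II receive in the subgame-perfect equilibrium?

16

Player II best-responds to each possible Row move:
- A: Player II compares 4, 5, 16 and picks c3; Row would get 16.
- B: Player II compares 19, 5, 0 and picks c1; Row would get 0.
- C: Player II compares 1, 4, 20 and picks c3; Row would get 9.
- D: Player II compares 16, 1, 6 and picks c1; Row would get 6.
- E: Player II compares 12, 14, 20 and picks c3; Row would get 8.
Row's induced payoffs are 16, 0, 9, 6, 8, so Row commits to A. Subgame-perfect outcome: (A, c3) with payoffs (16, 16).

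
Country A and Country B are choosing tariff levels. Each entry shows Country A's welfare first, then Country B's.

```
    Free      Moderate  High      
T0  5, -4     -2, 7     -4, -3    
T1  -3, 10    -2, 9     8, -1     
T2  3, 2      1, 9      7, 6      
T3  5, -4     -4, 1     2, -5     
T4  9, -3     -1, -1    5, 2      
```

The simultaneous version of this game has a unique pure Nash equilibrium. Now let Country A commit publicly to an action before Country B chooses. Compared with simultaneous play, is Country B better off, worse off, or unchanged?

worse off

Backward induction with Country A moving first.
- T0 → Country B plays Moderate (best of -4, 7, -3); Country A gets -2.
- T1 → Country B plays Free (best of 10, 9, -1); Country A gets -3.
- T2 → Country B plays Moderate (best of 2, 9, 6); Country A gets 1.
- T3 → Country B plays Moderate (best of -4, 1, -5); Country A gets -4.
- T4 → Country B plays High (best of -3, -1, 2); Country A gets 5.
Among -2, -3, 1, -4, 5, the best is 5 at T4. Subgame-perfect outcome: (T4, High) with payoffs (5, 2).
For the simultaneous game, intersect best replies.
Country A's best replies: Free→T4; Moderate→T2; High→T1.
Country B's best replies: T0→Moderate; T1→Free; T2→Moderate; T3→Moderate; T4→High.
Only (T2, Moderate) has each player best-responding; Nash payoffs (1, 9).
Country B earns 2 sequentially versus 9 at the Nash outcome: worse off.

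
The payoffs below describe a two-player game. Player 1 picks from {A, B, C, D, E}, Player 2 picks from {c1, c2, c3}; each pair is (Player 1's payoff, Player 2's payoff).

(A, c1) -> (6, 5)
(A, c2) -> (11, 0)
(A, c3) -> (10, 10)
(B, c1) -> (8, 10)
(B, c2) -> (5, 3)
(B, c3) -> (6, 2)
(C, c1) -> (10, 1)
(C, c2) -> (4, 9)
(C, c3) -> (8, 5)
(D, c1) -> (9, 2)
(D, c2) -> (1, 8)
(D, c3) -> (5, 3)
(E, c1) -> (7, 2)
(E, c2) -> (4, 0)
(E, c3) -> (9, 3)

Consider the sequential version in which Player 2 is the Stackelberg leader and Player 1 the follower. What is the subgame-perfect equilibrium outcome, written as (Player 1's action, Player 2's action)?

Player 1 best-responds to each possible Player 2 move:
- c1: BR = C, leader payoff 1.
- c2: BR = A, leader payoff 0.
- c3: BR = A, leader payoff 10.
Player 2's induced payoffs are 1, 0, 10, so Player 2 commits to c3. Subgame-perfect outcome: (A, c3) with payoffs (10, 10).

(A, c3)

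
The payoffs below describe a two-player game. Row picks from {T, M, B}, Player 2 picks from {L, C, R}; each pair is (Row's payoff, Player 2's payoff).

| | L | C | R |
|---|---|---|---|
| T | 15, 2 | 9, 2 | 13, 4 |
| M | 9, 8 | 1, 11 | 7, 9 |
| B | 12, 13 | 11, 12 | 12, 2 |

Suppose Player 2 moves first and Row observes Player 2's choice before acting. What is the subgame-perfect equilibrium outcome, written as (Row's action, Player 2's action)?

(B, C)

Backward induction with Player 2 moving first.
- L: Row compares 15, 9, 12 and picks T; Player 2 would get 2.
- C: Row compares 9, 1, 11 and picks B; Player 2 would get 12.
- R: Row compares 13, 7, 12 and picks T; Player 2 would get 4.
Maximizing over 2, 12, 4, Player 2 chooses C. Subgame-perfect outcome: (B, C) with payoffs (11, 12).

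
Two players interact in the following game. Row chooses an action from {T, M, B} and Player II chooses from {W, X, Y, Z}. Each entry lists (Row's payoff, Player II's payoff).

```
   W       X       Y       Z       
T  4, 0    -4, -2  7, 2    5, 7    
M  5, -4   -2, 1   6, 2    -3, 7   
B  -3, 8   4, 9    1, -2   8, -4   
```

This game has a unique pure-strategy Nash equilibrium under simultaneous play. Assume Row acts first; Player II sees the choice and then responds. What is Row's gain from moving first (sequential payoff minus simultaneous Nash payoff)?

1

Solve by backward induction (Row leads).
- T → Player II plays Z (best of 0, -2, 2, 7); Row gets 5.
- M → Player II plays Z (best of -4, 1, 2, 7); Row gets -3.
- B → Player II plays X (best of 8, 9, -2, -4); Row gets 4.
Row's induced payoffs are 5, -3, 4, so Row commits to T. Subgame-perfect outcome: (T, Z) with payoffs (5, 7).
Now find the simultaneous Nash equilibrium.
Row's best replies: W→M; X→B; Y→T; Z→B.
Player II's best replies: T→Z; M→Z; B→X.
The unique mutual best reply is (B, X), giving (4, 9).
Row's commitment gain: 5 − 4 = 1.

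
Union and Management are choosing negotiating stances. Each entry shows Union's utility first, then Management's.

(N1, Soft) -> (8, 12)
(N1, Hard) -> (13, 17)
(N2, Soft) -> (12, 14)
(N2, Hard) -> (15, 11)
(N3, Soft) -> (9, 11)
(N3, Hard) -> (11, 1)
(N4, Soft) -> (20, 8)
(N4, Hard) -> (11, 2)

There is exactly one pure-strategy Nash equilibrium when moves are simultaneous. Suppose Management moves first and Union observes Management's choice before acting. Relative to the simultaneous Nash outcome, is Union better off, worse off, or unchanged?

worse off

Solve by backward induction (Management leads).
- Soft: Union compares 8, 12, 9, 20 and picks N4; Management would get 8.
- Hard: Union compares 13, 15, 11, 11 and picks N2; Management would get 11.
Management's induced payoffs are 8, 11, so Management commits to Hard. Subgame-perfect outcome: (N2, Hard) with payoffs (15, 11).
For the simultaneous game, intersect best replies.
Union's best replies: Soft→N4; Hard→N2.
Management's best replies: N1→Hard; N2→Soft; N3→Soft; N4→Soft.
The unique mutual best reply is (N4, Soft), giving (20, 8).
Union earns 15 sequentially versus 20 at the Nash outcome: worse off.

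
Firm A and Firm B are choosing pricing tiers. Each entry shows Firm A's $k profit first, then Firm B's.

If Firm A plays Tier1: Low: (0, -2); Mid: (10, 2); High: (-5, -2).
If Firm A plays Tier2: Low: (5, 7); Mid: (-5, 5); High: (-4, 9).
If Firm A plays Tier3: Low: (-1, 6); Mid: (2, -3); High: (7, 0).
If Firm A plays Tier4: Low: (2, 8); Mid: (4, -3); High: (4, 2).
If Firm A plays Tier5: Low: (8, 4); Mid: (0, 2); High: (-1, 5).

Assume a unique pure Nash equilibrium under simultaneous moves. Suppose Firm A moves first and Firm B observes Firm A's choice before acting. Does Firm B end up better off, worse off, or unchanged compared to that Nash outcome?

Work backward from Firm B's decision.
- Tier1: BR = Mid, leader payoff 10.
- Tier2: BR = High, leader payoff -4.
- Tier3: BR = Low, leader payoff -1.
- Tier4: BR = Low, leader payoff 2.
- Tier5: BR = High, leader payoff -1.
Maximizing over 10, -4, -1, 2, -1, Firm A chooses Tier1. Subgame-perfect outcome: (Tier1, Mid) with payoffs (10, 2).
For the simultaneous game, intersect best replies.
Firm A's best replies: Low→Tier5; Mid→Tier1; High→Tier3.
Firm B's best replies: Tier1→Mid; Tier2→High; Tier3→Low; Tier4→Low; Tier5→High.
Only (Tier1, Mid) has each player best-responding; Nash payoffs (10, 2).
Firm B earns 2 sequentially versus 2 at the Nash outcome: unchanged.

unchanged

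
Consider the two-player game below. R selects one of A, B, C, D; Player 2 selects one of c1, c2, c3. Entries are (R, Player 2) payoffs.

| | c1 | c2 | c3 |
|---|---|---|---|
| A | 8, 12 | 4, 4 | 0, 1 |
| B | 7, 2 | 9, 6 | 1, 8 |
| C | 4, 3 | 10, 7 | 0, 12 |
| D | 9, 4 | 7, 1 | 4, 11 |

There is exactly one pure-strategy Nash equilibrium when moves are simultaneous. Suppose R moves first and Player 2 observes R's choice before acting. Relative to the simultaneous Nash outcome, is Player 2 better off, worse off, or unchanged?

better off

Backward induction with R moving first.
- A → Player 2 plays c1 (best of 12, 4, 1); R gets 8.
- B → Player 2 plays c3 (best of 2, 6, 8); R gets 1.
- C → Player 2 plays c3 (best of 3, 7, 12); R gets 0.
- D → Player 2 plays c3 (best of 4, 1, 11); R gets 4.
Among 8, 1, 0, 4, the best is 8 at A. Subgame-perfect outcome: (A, c1) with payoffs (8, 12).
For the simultaneous game, intersect best replies.
R's best replies: c1→D; c2→C; c3→D.
Player 2's best replies: A→c1; B→c3; C→c3; D→c3.
Only (D, c3) has each player best-responding; Nash payoffs (4, 11).
Player 2 earns 12 sequentially versus 11 at the Nash outcome: better off.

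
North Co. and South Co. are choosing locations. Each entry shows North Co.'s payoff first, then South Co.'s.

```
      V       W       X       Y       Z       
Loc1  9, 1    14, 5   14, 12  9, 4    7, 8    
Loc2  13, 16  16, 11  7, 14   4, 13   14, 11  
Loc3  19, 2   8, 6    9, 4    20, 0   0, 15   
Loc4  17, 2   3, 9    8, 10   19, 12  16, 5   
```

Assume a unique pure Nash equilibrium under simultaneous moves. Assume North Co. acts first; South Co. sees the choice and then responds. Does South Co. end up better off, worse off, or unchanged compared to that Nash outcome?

Work backward from South Co.'s decision.
- Loc1: South Co. compares 1, 5, 12, 4, 8 and picks X; North Co. would get 14.
- Loc2: South Co. compares 16, 11, 14, 13, 11 and picks V; North Co. would get 13.
- Loc3: South Co. compares 2, 6, 4, 0, 15 and picks Z; North Co. would get 0.
- Loc4: South Co. compares 2, 9, 10, 12, 5 and picks Y; North Co. would get 19.
Among 14, 13, 0, 19, the best is 19 at Loc4. Subgame-perfect outcome: (Loc4, Y) with payoffs (19, 12).
Now find the simultaneous Nash equilibrium.
North Co.'s best replies: V→Loc3; W→Loc2; X→Loc1; Y→Loc3; Z→Loc4.
South Co.'s best replies: Loc1→X; Loc2→V; Loc3→Z; Loc4→Y.
Only (Loc1, X) has each player best-responding; Nash payoffs (14, 12).
South Co. earns 12 sequentially versus 12 at the Nash outcome: unchanged.

unchanged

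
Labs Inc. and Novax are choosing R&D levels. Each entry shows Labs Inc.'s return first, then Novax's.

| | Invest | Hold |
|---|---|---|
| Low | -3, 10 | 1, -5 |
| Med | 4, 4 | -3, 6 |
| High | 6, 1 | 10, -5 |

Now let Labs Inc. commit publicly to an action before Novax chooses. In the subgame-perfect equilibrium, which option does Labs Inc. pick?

Novax best-responds to each possible Labs Inc. move:
- Low: Novax compares 10, -5 and picks Invest; Labs Inc. would get -3.
- Med: Novax compares 4, 6 and picks Hold; Labs Inc. would get -3.
- High: Novax compares 1, -5 and picks Invest; Labs Inc. would get 6.
Labs Inc.'s induced payoffs are -3, -3, 6, so Labs Inc. commits to High. Subgame-perfect outcome: (High, Invest) with payoffs (6, 1).

High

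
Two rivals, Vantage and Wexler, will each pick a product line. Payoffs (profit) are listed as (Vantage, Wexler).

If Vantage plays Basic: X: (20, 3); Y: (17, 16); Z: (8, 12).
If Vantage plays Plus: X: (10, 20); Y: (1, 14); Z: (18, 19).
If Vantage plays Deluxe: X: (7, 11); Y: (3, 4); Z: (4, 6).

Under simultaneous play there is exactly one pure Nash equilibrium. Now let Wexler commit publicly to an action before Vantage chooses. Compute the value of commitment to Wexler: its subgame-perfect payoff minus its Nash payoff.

3

Vantage best-responds to each possible Wexler move:
- X: Vantage compares 20, 10, 7 and picks Basic; Wexler would get 3.
- Y: Vantage compares 17, 1, 3 and picks Basic; Wexler would get 16.
- Z: Vantage compares 8, 18, 4 and picks Plus; Wexler would get 19.
Among 3, 16, 19, the best is 19 at Z. Subgame-perfect outcome: (Plus, Z) with payoffs (18, 19).
For the simultaneous game, intersect best replies.
Vantage's best replies: X→Basic; Y→Basic; Z→Plus.
Wexler's best replies: Basic→Y; Plus→X; Deluxe→X.
The unique mutual best reply is (Basic, Y), giving (17, 16).
Wexler's commitment gain: 19 − 16 = 3.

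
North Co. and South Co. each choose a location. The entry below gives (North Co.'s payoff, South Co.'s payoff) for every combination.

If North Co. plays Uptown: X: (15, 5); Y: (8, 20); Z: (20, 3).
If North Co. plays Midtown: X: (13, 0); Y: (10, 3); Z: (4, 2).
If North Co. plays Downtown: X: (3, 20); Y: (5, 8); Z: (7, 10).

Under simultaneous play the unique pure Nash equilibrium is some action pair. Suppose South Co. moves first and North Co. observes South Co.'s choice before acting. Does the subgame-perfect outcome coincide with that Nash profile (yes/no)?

no

Backward induction with South Co. moving first.
- X: BR = Uptown, leader payoff 5.
- Y: BR = Midtown, leader payoff 3.
- Z: BR = Uptown, leader payoff 3.
Maximizing over 5, 3, 3, South Co. chooses X. Subgame-perfect outcome: (Uptown, X) with payoffs (15, 5).
Under simultaneous play:
North Co.'s best replies: X→Uptown; Y→Midtown; Z→Uptown.
South Co.'s best replies: Uptown→Y; Midtown→Y; Downtown→X.
Only (Midtown, Y) has each player best-responding; Nash payoffs (10, 3).
Sequential outcome (Uptown, X) differs from the Nash profile (Midtown, Y).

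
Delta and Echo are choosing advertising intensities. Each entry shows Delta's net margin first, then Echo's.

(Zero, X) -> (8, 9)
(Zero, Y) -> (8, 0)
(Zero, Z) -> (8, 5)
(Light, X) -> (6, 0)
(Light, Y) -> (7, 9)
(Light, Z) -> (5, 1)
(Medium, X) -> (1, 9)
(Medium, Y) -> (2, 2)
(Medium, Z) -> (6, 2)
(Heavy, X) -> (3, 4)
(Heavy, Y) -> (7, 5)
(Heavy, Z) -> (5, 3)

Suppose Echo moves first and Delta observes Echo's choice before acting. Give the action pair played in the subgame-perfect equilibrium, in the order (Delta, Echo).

(Zero, X)

Delta best-responds to each possible Echo move:
- X: BR = Zero, leader payoff 9.
- Y: BR = Zero, leader payoff 0.
- Z: BR = Zero, leader payoff 5.
Echo's induced payoffs are 9, 0, 5, so Echo commits to X. Subgame-perfect outcome: (Zero, X) with payoffs (8, 9).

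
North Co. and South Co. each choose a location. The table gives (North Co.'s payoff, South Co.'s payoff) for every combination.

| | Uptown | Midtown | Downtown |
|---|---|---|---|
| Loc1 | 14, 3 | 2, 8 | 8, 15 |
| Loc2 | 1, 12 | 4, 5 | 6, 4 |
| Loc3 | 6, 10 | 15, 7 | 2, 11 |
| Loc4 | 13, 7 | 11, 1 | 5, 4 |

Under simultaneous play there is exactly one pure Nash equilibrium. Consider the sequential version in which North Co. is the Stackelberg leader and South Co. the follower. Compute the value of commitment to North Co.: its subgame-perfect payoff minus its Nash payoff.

Solve by backward induction (North Co. leads).
- Loc1: BR = Downtown, leader payoff 8.
- Loc2: BR = Uptown, leader payoff 1.
- Loc3: BR = Downtown, leader payoff 2.
- Loc4: BR = Uptown, leader payoff 13.
Among 8, 1, 2, 13, the best is 13 at Loc4. Subgame-perfect outcome: (Loc4, Uptown) with payoffs (13, 7).
Under simultaneous play:
North Co.'s best replies: Uptown→Loc1; Midtown→Loc3; Downtown→Loc1.
South Co.'s best replies: Loc1→Downtown; Loc2→Uptown; Loc3→Downtown; Loc4→Uptown.
Only (Loc1, Downtown) has each player best-responding; Nash payoffs (8, 15).
North Co.'s commitment gain: 13 − 8 = 5.

5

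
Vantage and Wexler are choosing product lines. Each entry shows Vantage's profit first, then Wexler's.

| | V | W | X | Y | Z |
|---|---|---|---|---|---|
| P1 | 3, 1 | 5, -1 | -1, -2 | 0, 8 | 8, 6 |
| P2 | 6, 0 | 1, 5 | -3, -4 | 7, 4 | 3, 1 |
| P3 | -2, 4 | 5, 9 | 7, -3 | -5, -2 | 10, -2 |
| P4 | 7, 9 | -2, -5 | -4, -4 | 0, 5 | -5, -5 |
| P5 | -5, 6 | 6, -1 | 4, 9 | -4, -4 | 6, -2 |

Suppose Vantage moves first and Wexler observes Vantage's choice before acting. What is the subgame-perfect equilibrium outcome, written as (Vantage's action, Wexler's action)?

Wexler best-responds to each possible Vantage move:
- P1: BR = Y, leader payoff 0.
- P2: BR = W, leader payoff 1.
- P3: BR = W, leader payoff 5.
- P4: BR = V, leader payoff 7.
- P5: BR = X, leader payoff 4.
Among 0, 1, 5, 7, 4, the best is 7 at P4. Subgame-perfect outcome: (P4, V) with payoffs (7, 9).

(P4, V)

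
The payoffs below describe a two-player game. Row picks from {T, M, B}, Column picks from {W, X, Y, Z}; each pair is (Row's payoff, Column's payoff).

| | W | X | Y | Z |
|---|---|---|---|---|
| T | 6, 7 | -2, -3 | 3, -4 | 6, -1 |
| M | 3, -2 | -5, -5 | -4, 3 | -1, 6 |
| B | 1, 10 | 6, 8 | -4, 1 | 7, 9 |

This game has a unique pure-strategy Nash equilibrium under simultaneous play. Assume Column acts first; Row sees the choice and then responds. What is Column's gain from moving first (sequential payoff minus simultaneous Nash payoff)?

Row best-responds to each possible Column move:
- W → Row plays T (best of 6, 3, 1); Column gets 7.
- X → Row plays B (best of -2, -5, 6); Column gets 8.
- Y → Row plays T (best of 3, -4, -4); Column gets -4.
- Z → Row plays B (best of 6, -1, 7); Column gets 9.
Among 7, 8, -4, 9, the best is 9 at Z. Subgame-perfect outcome: (B, Z) with payoffs (7, 9).
Now find the simultaneous Nash equilibrium.
Row's best replies: W→T; X→B; Y→T; Z→B.
Column's best replies: T→W; M→Z; B→W.
Only (T, W) has each player best-responding; Nash payoffs (6, 7).
Column's commitment gain: 9 − 7 = 2.

2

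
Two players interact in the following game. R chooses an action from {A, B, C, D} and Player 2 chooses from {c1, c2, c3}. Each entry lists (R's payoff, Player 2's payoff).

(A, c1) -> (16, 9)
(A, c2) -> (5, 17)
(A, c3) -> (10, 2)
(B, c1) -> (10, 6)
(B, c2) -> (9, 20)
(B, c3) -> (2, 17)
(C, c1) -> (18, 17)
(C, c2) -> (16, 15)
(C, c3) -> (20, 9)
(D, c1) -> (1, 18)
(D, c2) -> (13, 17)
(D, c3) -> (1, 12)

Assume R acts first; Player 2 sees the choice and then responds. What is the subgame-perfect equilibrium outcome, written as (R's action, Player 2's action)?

(C, c1)

Player 2 best-responds to each possible R move:
- A → Player 2 plays c2 (best of 9, 17, 2); R gets 5.
- B → Player 2 plays c2 (best of 6, 20, 17); R gets 9.
- C → Player 2 plays c1 (best of 17, 15, 9); R gets 18.
- D → Player 2 plays c1 (best of 18, 17, 12); R gets 1.
Among 5, 9, 18, 1, the best is 18 at C. Subgame-perfect outcome: (C, c1) with payoffs (18, 17).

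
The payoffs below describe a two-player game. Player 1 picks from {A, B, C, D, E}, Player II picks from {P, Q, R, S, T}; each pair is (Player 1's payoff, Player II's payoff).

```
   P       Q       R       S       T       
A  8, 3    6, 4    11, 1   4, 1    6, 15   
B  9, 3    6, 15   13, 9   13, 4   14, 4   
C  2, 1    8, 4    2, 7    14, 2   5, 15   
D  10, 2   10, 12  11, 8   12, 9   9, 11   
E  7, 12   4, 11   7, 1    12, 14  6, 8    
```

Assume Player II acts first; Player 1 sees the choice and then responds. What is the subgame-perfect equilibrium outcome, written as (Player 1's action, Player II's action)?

(D, Q)

Work backward from Player 1's decision.
- P → Player 1 plays D (best of 8, 9, 2, 10, 7); Player II gets 2.
- Q → Player 1 plays D (best of 6, 6, 8, 10, 4); Player II gets 12.
- R → Player 1 plays B (best of 11, 13, 2, 11, 7); Player II gets 9.
- S → Player 1 plays C (best of 4, 13, 14, 12, 12); Player II gets 2.
- T → Player 1 plays B (best of 6, 14, 5, 9, 6); Player II gets 4.
Player II's induced payoffs are 2, 12, 9, 2, 4, so Player II commits to Q. Subgame-perfect outcome: (D, Q) with payoffs (10, 12).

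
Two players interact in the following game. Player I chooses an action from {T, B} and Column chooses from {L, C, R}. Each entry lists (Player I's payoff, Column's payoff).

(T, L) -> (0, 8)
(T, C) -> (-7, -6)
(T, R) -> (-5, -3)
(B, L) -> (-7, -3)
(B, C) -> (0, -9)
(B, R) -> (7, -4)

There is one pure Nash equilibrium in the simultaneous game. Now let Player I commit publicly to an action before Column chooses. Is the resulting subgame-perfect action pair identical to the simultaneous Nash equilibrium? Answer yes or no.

Solve by backward induction (Player I leads).
- T → Column plays L (best of 8, -6, -3); Player I gets 0.
- B → Column plays L (best of -3, -9, -4); Player I gets -7.
Player I's induced payoffs are 0, -7, so Player I commits to T. Subgame-perfect outcome: (T, L) with payoffs (0, 8).
Under simultaneous play:
Player I's best replies: L→T; C→B; R→B.
Column's best replies: T→L; B→L.
Only (T, L) has each player best-responding; Nash payoffs (0, 8).
Sequential outcome (T, L) coincides with the Nash profile (T, L).

yes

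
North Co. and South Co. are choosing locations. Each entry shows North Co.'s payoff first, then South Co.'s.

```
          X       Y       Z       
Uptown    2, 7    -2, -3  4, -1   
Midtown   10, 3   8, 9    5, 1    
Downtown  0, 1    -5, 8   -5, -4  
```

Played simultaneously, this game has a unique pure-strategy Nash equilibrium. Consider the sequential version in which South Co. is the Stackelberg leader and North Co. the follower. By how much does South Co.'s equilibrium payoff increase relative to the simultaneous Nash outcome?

0

Solve by backward induction (South Co. leads).
- X → North Co. plays Midtown (best of 2, 10, 0); South Co. gets 3.
- Y → North Co. plays Midtown (best of -2, 8, -5); South Co. gets 9.
- Z → North Co. plays Midtown (best of 4, 5, -5); South Co. gets 1.
Among 3, 9, 1, the best is 9 at Y. Subgame-perfect outcome: (Midtown, Y) with payoffs (8, 9).
Under simultaneous play:
North Co.'s best replies: X→Midtown; Y→Midtown; Z→Midtown.
South Co.'s best replies: Uptown→X; Midtown→Y; Downtown→Y.
Only (Midtown, Y) has each player best-responding; Nash payoffs (8, 9).
South Co.'s commitment gain: 9 − 9 = 0.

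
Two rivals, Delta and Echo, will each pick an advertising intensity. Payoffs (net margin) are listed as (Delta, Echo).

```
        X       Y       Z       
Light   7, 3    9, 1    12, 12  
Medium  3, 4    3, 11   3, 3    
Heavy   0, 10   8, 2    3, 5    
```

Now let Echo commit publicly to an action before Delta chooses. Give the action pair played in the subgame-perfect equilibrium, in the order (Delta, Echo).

(Light, Z)

Work backward from Delta's decision.
- X → Delta plays Light (best of 7, 3, 0); Echo gets 3.
- Y → Delta plays Light (best of 9, 3, 8); Echo gets 1.
- Z → Delta plays Light (best of 12, 3, 3); Echo gets 12.
Maximizing over 3, 1, 12, Echo chooses Z. Subgame-perfect outcome: (Light, Z) with payoffs (12, 12).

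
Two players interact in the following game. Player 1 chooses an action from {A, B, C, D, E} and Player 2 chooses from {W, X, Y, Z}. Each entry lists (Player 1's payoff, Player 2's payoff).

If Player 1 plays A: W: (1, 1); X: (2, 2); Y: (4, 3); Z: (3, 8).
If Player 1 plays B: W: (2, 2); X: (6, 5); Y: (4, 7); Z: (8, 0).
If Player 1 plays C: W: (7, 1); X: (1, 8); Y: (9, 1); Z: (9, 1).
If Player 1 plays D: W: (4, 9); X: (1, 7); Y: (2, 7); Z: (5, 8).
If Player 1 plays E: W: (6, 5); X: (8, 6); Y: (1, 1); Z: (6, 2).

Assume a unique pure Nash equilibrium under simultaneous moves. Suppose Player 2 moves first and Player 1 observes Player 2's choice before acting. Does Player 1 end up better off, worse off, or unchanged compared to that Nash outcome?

unchanged

Backward induction with Player 2 moving first.
- W → Player 1 plays C (best of 1, 2, 7, 4, 6); Player 2 gets 1.
- X → Player 1 plays E (best of 2, 6, 1, 1, 8); Player 2 gets 6.
- Y → Player 1 plays C (best of 4, 4, 9, 2, 1); Player 2 gets 1.
- Z → Player 1 plays C (best of 3, 8, 9, 5, 6); Player 2 gets 1.
Maximizing over 1, 6, 1, 1, Player 2 chooses X. Subgame-perfect outcome: (E, X) with payoffs (8, 6).
Now find the simultaneous Nash equilibrium.
Player 1's best replies: W→C; X→E; Y→C; Z→C.
Player 2's best replies: A→Z; B→Y; C→X; D→W; E→X.
The unique mutual best reply is (E, X), giving (8, 6).
Player 1 earns 8 sequentially versus 8 at the Nash outcome: unchanged.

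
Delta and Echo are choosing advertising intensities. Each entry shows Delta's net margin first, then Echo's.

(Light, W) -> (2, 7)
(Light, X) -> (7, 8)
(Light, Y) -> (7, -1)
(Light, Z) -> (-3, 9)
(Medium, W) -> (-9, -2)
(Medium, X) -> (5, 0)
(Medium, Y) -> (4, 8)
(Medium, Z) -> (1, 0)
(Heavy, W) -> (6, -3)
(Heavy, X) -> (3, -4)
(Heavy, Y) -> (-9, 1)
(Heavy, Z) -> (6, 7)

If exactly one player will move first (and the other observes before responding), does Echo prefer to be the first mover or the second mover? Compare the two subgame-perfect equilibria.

first

If Delta leads: Echo's best replies are Light→Z, Medium→Y, Heavy→Z; Delta's induced payoffs -3, 4, 6; outcome (Heavy, Z), payoffs (6, 7).
If Echo leads: Delta's best replies are W→Heavy, X→Light, Y→Light, Z→Heavy; Echo's induced payoffs -3, 8, -1, 7; outcome (Light, X), payoffs (7, 8).
Echo gets 8 moving first and 7 moving second, so Echo prefers to move first.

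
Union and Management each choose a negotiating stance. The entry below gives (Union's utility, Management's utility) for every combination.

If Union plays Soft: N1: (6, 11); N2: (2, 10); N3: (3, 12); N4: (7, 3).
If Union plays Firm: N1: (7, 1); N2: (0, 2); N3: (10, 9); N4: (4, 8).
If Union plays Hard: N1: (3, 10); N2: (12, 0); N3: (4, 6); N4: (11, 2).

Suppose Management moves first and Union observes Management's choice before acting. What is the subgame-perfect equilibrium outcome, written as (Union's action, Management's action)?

Backward induction with Management moving first.
- N1: Union compares 6, 7, 3 and picks Firm; Management would get 1.
- N2: Union compares 2, 0, 12 and picks Hard; Management would get 0.
- N3: Union compares 3, 10, 4 and picks Firm; Management would get 9.
- N4: Union compares 7, 4, 11 and picks Hard; Management would get 2.
Among 1, 0, 9, 2, the best is 9 at N3. Subgame-perfect outcome: (Firm, N3) with payoffs (10, 9).

(Firm, N3)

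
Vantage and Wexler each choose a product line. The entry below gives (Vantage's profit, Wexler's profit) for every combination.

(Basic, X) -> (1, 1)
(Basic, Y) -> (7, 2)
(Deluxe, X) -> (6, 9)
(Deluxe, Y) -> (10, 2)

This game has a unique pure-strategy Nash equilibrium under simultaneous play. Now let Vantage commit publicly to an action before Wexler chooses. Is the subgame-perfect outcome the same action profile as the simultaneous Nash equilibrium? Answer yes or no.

no

Wexler best-responds to each possible Vantage move:
- Basic → Wexler plays Y (best of 1, 2); Vantage gets 7.
- Deluxe → Wexler plays X (best of 9, 2); Vantage gets 6.
Among 7, 6, the best is 7 at Basic. Subgame-perfect outcome: (Basic, Y) with payoffs (7, 2).
Under simultaneous play:
Vantage's best replies: X→Deluxe; Y→Deluxe.
Wexler's best replies: Basic→Y; Deluxe→X.
The unique mutual best reply is (Deluxe, X), giving (6, 9).
Sequential outcome (Basic, Y) differs from the Nash profile (Deluxe, X).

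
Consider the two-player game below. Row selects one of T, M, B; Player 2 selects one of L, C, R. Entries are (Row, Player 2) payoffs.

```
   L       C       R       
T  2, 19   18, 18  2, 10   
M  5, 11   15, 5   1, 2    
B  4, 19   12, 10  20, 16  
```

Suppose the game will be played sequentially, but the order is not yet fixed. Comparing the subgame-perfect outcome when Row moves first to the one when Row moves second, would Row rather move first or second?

If Row leads: Player 2's best replies are T→L, M→L, B→L; Row's induced payoffs 2, 5, 4; outcome (M, L), payoffs (5, 11).
If Player 2 leads: Row's best replies are L→M, C→T, R→B; Player 2's induced payoffs 11, 18, 16; outcome (T, C), payoffs (18, 18).
Row gets 5 moving first and 18 moving second, so Row prefers to move second.

second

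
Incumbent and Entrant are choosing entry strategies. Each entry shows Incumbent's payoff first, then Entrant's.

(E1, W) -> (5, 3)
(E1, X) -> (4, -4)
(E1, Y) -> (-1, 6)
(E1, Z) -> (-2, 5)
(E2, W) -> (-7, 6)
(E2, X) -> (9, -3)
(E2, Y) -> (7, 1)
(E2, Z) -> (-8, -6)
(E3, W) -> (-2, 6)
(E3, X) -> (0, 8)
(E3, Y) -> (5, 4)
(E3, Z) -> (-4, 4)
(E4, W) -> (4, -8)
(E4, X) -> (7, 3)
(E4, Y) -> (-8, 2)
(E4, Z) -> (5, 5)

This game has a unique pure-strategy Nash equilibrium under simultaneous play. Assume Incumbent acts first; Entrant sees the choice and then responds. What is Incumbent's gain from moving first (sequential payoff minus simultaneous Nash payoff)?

Entrant best-responds to each possible Incumbent move:
- E1 → Entrant plays Y (best of 3, -4, 6, 5); Incumbent gets -1.
- E2 → Entrant plays W (best of 6, -3, 1, -6); Incumbent gets -7.
- E3 → Entrant plays X (best of 6, 8, 4, 4); Incumbent gets 0.
- E4 → Entrant plays Z (best of -8, 3, 2, 5); Incumbent gets 5.
Incumbent's induced payoffs are -1, -7, 0, 5, so Incumbent commits to E4. Subgame-perfect outcome: (E4, Z) with payoffs (5, 5).
Now find the simultaneous Nash equilibrium.
Incumbent's best replies: W→E1; X→E2; Y→E2; Z→E4.
Entrant's best replies: E1→Y; E2→W; E3→X; E4→Z.
Only (E4, Z) has each player best-responding; Nash payoffs (5, 5).
Incumbent's commitment gain: 5 − 5 = 0.

0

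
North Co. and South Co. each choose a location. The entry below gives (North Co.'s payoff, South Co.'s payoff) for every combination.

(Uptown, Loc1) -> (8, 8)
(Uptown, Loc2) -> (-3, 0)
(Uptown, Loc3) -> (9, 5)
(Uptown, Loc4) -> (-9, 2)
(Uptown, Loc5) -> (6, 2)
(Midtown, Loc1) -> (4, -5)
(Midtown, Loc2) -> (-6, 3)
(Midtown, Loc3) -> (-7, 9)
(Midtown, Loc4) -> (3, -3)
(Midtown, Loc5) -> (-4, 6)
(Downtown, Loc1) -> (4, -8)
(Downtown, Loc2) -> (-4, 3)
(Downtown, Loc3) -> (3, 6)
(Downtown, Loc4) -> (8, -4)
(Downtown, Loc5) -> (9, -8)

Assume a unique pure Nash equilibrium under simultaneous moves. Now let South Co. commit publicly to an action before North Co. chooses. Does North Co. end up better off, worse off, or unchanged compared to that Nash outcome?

unchanged

North Co. best-responds to each possible South Co. move:
- Loc1: North Co. compares 8, 4, 4 and picks Uptown; South Co. would get 8.
- Loc2: North Co. compares -3, -6, -4 and picks Uptown; South Co. would get 0.
- Loc3: North Co. compares 9, -7, 3 and picks Uptown; South Co. would get 5.
- Loc4: North Co. compares -9, 3, 8 and picks Downtown; South Co. would get -4.
- Loc5: North Co. compares 6, -4, 9 and picks Downtown; South Co. would get -8.
Among 8, 0, 5, -4, -8, the best is 8 at Loc1. Subgame-perfect outcome: (Uptown, Loc1) with payoffs (8, 8).
For the simultaneous game, intersect best replies.
North Co.'s best replies: Loc1→Uptown; Loc2→Uptown; Loc3→Uptown; Loc4→Downtown; Loc5→Downtown.
South Co.'s best replies: Uptown→Loc1; Midtown→Loc3; Downtown→Loc3.
The unique mutual best reply is (Uptown, Loc1), giving (8, 8).
North Co. earns 8 sequentially versus 8 at the Nash outcome: unchanged.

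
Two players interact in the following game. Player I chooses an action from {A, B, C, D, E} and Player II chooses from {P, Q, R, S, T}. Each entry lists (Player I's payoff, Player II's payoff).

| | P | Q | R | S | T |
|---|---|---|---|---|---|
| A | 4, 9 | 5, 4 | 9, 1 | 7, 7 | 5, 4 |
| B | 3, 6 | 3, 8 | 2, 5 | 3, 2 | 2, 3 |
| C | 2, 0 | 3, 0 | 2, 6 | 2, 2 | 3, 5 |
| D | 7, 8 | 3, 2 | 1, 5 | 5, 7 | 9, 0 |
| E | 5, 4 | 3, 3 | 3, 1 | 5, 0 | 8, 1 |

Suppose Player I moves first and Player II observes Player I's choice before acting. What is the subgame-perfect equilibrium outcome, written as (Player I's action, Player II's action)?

Solve by backward induction (Player I leads).
- A → Player II plays P (best of 9, 4, 1, 7, 4); Player I gets 4.
- B → Player II plays Q (best of 6, 8, 5, 2, 3); Player I gets 3.
- C → Player II plays R (best of 0, 0, 6, 2, 5); Player I gets 2.
- D → Player II plays P (best of 8, 2, 5, 7, 0); Player I gets 7.
- E → Player II plays P (best of 4, 3, 1, 0, 1); Player I gets 5.
Maximizing over 4, 3, 2, 7, 5, Player I chooses D. Subgame-perfect outcome: (D, P) with payoffs (7, 8).

(D, P)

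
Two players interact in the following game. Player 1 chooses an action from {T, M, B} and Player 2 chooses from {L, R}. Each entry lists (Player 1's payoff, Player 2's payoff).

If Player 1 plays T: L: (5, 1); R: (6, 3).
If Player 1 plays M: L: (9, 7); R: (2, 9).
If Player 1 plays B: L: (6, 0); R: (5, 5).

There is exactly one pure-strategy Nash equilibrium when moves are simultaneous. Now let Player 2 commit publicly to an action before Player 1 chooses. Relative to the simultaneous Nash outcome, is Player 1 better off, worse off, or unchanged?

better off

Player 1 best-responds to each possible Player 2 move:
- L: BR = M, leader payoff 7.
- R: BR = T, leader payoff 3.
Player 2's induced payoffs are 7, 3, so Player 2 commits to L. Subgame-perfect outcome: (M, L) with payoffs (9, 7).
For the simultaneous game, intersect best replies.
Player 1's best replies: L→M; R→T.
Player 2's best replies: T→R; M→R; B→R.
The unique mutual best reply is (T, R), giving (6, 3).
Player 1 earns 9 sequentially versus 6 at the Nash outcome: better off.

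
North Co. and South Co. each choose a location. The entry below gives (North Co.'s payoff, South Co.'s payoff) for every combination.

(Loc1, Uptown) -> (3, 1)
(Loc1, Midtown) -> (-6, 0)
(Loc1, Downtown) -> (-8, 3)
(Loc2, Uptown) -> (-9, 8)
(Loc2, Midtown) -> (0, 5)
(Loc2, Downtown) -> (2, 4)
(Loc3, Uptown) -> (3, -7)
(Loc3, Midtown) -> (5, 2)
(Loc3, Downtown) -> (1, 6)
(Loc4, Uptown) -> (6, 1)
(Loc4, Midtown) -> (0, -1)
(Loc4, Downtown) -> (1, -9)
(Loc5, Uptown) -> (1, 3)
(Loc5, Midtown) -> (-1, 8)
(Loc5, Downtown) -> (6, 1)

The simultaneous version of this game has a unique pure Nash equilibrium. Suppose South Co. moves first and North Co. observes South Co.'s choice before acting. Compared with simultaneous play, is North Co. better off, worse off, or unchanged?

Backward induction with South Co. moving first.
- Uptown → North Co. plays Loc4 (best of 3, -9, 3, 6, 1); South Co. gets 1.
- Midtown → North Co. plays Loc3 (best of -6, 0, 5, 0, -1); South Co. gets 2.
- Downtown → North Co. plays Loc5 (best of -8, 2, 1, 1, 6); South Co. gets 1.
South Co.'s induced payoffs are 1, 2, 1, so South Co. commits to Midtown. Subgame-perfect outcome: (Loc3, Midtown) with payoffs (5, 2).
Now find the simultaneous Nash equilibrium.
North Co.'s best replies: Uptown→Loc4; Midtown→Loc3; Downtown→Loc5.
South Co.'s best replies: Loc1→Downtown; Loc2→Uptown; Loc3→Downtown; Loc4→Uptown; Loc5→Midtown.
The unique mutual best reply is (Loc4, Uptown), giving (6, 1).
North Co. earns 5 sequentially versus 6 at the Nash outcome: worse off.

worse off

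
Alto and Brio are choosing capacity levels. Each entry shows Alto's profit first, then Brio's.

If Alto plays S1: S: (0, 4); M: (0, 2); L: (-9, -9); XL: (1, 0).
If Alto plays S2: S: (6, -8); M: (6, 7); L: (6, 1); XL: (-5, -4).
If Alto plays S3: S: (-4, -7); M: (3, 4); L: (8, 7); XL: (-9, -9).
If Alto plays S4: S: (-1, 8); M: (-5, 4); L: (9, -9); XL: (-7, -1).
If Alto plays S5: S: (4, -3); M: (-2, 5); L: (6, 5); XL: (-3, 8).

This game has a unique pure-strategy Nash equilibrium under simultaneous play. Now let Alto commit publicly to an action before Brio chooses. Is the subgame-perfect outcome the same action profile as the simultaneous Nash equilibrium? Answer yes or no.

Solve by backward induction (Alto leads).
- S1 → Brio plays S (best of 4, 2, -9, 0); Alto gets 0.
- S2 → Brio plays M (best of -8, 7, 1, -4); Alto gets 6.
- S3 → Brio plays L (best of -7, 4, 7, -9); Alto gets 8.
- S4 → Brio plays S (best of 8, 4, -9, -1); Alto gets -1.
- S5 → Brio plays XL (best of -3, 5, 5, 8); Alto gets -3.
Among 0, 6, 8, -1, -3, the best is 8 at S3. Subgame-perfect outcome: (S3, L) with payoffs (8, 7).
Under simultaneous play:
Alto's best replies: S→S2; M→S2; L→S4; XL→S1.
Brio's best replies: S1→S; S2→M; S3→L; S4→S; S5→XL.
Only (S2, M) has each player best-responding; Nash payoffs (6, 7).
Sequential outcome (S3, L) differs from the Nash profile (S2, M).

no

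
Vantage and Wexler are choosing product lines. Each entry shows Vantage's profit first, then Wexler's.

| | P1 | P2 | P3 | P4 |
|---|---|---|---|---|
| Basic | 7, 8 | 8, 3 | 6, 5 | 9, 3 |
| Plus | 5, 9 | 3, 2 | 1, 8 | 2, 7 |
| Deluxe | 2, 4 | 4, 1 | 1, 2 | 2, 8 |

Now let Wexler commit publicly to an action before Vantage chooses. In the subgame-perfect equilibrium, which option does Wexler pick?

Vantage best-responds to each possible Wexler move:
- P1 → Vantage plays Basic (best of 7, 5, 2); Wexler gets 8.
- P2 → Vantage plays Basic (best of 8, 3, 4); Wexler gets 3.
- P3 → Vantage plays Basic (best of 6, 1, 1); Wexler gets 5.
- P4 → Vantage plays Basic (best of 9, 2, 2); Wexler gets 3.
Maximizing over 8, 3, 5, 3, Wexler chooses P1. Subgame-perfect outcome: (Basic, P1) with payoffs (7, 8).

P1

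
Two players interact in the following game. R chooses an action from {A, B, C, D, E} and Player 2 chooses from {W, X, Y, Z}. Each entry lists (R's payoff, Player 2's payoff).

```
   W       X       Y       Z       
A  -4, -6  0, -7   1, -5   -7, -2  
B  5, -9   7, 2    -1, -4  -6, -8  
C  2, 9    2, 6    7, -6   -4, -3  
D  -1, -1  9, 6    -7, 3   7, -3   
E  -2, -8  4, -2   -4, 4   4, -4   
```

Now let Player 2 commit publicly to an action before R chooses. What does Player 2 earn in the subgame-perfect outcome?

Backward induction with Player 2 moving first.
- W: R compares -4, 5, 2, -1, -2 and picks B; Player 2 would get -9.
- X: R compares 0, 7, 2, 9, 4 and picks D; Player 2 would get 6.
- Y: R compares 1, -1, 7, -7, -4 and picks C; Player 2 would get -6.
- Z: R compares -7, -6, -4, 7, 4 and picks D; Player 2 would get -3.
Player 2's induced payoffs are -9, 6, -6, -3, so Player 2 commits to X. Subgame-perfect outcome: (D, X) with payoffs (9, 6).

6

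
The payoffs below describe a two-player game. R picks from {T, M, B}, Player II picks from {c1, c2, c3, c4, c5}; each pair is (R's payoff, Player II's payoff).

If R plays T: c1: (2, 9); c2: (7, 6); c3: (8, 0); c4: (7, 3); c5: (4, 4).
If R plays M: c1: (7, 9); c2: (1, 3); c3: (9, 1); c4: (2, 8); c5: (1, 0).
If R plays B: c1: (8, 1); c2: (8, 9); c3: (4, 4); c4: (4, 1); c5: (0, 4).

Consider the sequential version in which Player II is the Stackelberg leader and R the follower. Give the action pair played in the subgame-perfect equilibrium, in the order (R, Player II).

(B, c2)

Backward induction with Player II moving first.
- c1: R compares 2, 7, 8 and picks B; Player II would get 1.
- c2: R compares 7, 1, 8 and picks B; Player II would get 9.
- c3: R compares 8, 9, 4 and picks M; Player II would get 1.
- c4: R compares 7, 2, 4 and picks T; Player II would get 3.
- c5: R compares 4, 1, 0 and picks T; Player II would get 4.
Maximizing over 1, 9, 1, 3, 4, Player II chooses c2. Subgame-perfect outcome: (B, c2) with payoffs (8, 9).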